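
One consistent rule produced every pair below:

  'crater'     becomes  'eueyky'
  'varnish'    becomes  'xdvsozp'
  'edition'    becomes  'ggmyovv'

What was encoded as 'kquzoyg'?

In crater: c→e is +2, r→u is +3, a→e is +4, t→y is +5 — the shift increases by 1 each position. Each letter shifts forward by (position + 2), i.e. 2, 3, 4, … — the shift grows by one for each successive letter.
Undoing it on kquzoyg: k−2=i, q−3=n, u−4=q, z−5=u, o−6=i, y−7=r, g−8=y.

inquiry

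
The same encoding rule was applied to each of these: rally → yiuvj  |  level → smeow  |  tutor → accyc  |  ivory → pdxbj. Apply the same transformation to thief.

In rally: r→y is +7, a→i is +8, l→u is +9, l→v is +10 — the shift increases by 1 each position. The shift increases by 1 at each position, starting from +7: 7, 8, 9, ….
Applying it to thief: t+7=a, h+8=p, i+9=r, e+10=o, f+11=q.

aproq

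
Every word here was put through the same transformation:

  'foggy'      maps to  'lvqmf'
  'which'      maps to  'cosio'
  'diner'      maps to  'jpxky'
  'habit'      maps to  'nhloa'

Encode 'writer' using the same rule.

It's a Vigenère-style cipher with numeric key [6,7,10]: position i shifts by key[i mod 3].
Applying it to writer: w+6=c, r+7=y, i+10=s, t+6=z, e+7=l, r+10=b.

cyszlb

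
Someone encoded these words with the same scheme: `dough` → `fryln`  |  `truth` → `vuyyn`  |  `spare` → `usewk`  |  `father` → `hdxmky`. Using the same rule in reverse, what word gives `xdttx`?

In dough: d→f is +2, o→r is +3, u→y is +4, g→l is +5 — the shift increases by 1 each position. Each letter shifts forward by (position + 2), i.e. 2, 3, 4, … — the shift grows by one for each successive letter.
Decoding xdttx: x−2=v, d−3=a, t−4=p, t−5=o, x−6=r.

vapor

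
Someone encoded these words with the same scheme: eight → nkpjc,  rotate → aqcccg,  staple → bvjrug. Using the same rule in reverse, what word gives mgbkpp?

Shifts by position in eight: pos 0: e→n (+9), pos 1: i→k (+2), pos 2: g→p (+9), pos 3: h→j (+2) — repeating every 2. It's a Vigenère-style cipher with numeric key [9,2]: position i shifts by key[i mod 2].
Undoing it on mgbkpp: m−9=d, g−2=e, b−9=s, k−2=i, p−9=g, p−2=n.

design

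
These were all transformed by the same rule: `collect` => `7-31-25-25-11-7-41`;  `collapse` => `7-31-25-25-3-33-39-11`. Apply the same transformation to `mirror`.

27-19-37-37-31-37

The formula is n = 2×(alphabet index, a=1) + 1.
On mirror: m=13→27, i=9→19, r=18→37, r=18→37, o=15→31, r=18→37.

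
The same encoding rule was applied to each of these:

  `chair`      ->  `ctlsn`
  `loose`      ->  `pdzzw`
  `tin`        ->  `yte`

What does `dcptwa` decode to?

The word is reversed, then every letter is shifted forward by 11.
Reversing it on dcptwa: shift back: d−11=s, c−11=r, p−11=e, t−11=i, w−11=l, a−11=p → sreilp; then reverse → pliers.

pliers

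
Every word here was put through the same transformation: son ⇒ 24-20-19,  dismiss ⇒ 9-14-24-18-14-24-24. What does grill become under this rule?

s is letter #19 and maps to 24: an offset of 5. Each letter is replaced by its alphabet position (a=1..z=26) + 5.
Applying it to grill: g=7→12, r=18→23, i=9→14, l=12→17, l=12→17.

12-23-14-17-17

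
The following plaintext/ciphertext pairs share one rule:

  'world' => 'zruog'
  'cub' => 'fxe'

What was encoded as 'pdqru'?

Compare letters: w→z is +3, o→r is +3, r→u is +3 — a constant shift. Each letter is shifted forward by 3 in the alphabet (a Caesar shift of +3).
Undoing it on pdqru: p−3=m, d−3=a, q−3=n, r−3=o, u−3=r.

manor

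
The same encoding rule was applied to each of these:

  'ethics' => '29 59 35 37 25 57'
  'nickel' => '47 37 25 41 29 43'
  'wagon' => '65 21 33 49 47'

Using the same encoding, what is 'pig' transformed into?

51 37 33

e(#5)→29 and t(#20)→59: differences scale by 2, so n = 2·pos + 19. With a=1..z=26, the number is 2·pos + 19.
Applying it to pig: p=16→51, i=9→37, g=7→33.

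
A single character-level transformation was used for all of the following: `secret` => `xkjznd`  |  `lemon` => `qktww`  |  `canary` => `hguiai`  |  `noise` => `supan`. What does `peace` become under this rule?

Letter i (0-indexed) is shifted by i+5, so successive shifts are 5, 6, 7, ….
On peace: p+5=u, e+6=k, a+7=h, c+8=k, e+9=n.

ukhkn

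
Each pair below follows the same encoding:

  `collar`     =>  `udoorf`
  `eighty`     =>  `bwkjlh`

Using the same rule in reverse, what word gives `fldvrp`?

mosaic

The output letters match the input read backwards, each shifted +3: collar reversed is ralloc. The word is reversed, then every letter is shifted forward by 3.
Reversing it on fldvrp: shift back: f−3=c, l−3=i, d−3=a, v−3=s, r−3=o, p−3=m → ciasom; then reverse → mosaic.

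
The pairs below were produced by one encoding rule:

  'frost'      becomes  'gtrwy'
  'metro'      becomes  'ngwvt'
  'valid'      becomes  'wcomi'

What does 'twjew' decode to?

In frost: f→g is +1, r→t is +2, o→r is +3, s→w is +4 — the shift increases by 1 each position. Each letter shifts forward by (position + 1), i.e. 1, 2, 3, … — the shift grows by one for each successive letter.
Undoing it on twjew: t−1=s, w−2=u, j−3=g, e−4=a, w−5=r.

sugar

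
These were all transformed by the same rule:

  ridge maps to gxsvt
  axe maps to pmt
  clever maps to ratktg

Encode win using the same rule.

Every letter moves 15 places later in the alphabet, wrapping around z→a.
Applying it to win: w+15=l, i+15=x, n+15=c.

lxc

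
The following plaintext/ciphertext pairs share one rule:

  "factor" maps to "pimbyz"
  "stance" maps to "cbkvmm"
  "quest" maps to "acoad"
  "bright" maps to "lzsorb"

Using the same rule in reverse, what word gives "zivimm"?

palace

A repeating key of period 2 is used — shifts +10, +8 over and over.
Undoing it on zivimm: z−10=p, i−8=a, v−10=l, i−8=a, m−10=c, m−8=e.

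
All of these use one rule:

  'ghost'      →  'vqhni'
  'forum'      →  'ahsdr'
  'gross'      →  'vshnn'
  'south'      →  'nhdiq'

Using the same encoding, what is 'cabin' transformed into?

pzulm

g(6)→v(21) and h(7)→q(16) fit y≡21x+25 (mod 26); the inverse of 21 mod 26 is 5. Treating letters as 0–25, the rule is x ↦ 21x + 25 (mod 26).
For cabin: c(2)→21·2+25≡15=p; a(0)→21·0+25≡25=z; b(1)→21·1+25≡20=u; i(8)→21·8+25≡11=l; n(13)→21·13+25≡12=m (all mod 26).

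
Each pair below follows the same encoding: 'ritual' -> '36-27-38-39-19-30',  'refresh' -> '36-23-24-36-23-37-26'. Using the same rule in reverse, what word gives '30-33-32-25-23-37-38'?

longest

r is letter #18 and maps to 36: an offset of 18. The number is (letter's place in the alphabet, a=1) + 18.
Decoding 30-33-32-25-23-37-38: 30→(30−18)÷1=12=l, 33→(33−18)÷1=15=o, 32→(32−18)÷1=14=n, 25→(25−18)÷1=7=g, 23→(23−18)÷1=5=e, 37→(37−18)÷1=19=s, 38→(38−18)÷1=20=t.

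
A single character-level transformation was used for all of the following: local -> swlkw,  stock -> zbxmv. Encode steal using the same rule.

zbnkw

Each letter shifts forward by (position + 7), i.e. 7, 8, 9, … — the shift grows by one for each successive letter.
For steal: s+7=z, t+8=b, e+9=n, a+10=k, l+11=w.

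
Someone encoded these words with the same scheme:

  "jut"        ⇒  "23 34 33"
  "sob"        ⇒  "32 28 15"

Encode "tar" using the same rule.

33 14 31

j is letter #10 and maps to 23: an offset of 13. The number is (letter's place in the alphabet, a=1) + 13.
For tar: t=20→33, a=1→14, r=18→31.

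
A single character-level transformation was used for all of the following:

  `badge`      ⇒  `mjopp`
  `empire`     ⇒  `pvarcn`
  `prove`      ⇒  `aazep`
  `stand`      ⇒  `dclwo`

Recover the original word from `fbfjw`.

usual

The shifts repeat in a cycle of length 2: positions 0,1,… shift by +11, +9, then the pattern repeats.
Undoing it on fbfjw: f−11=u, b−9=s, f−11=u, j−9=a, w−11=l.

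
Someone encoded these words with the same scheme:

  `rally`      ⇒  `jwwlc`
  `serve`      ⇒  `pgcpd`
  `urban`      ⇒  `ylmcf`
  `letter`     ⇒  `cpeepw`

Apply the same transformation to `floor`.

czzwq

Two steps: reverse the string, then apply a Caesar shift of +11.
For floor: reverse → roolf; then shift: r+11=c, o+11=z, o+11=z, l+11=w, f+11=q.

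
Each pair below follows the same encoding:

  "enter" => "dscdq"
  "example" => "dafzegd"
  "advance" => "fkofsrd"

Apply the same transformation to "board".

Each letter's alphabet position (a=0..z=25) is mapped through 19·x+5 mod 26 — an affine cipher.
For board: b(1)→19·1+5≡24=y; o(14)→19·14+5≡11=l; a(0)→19·0+5≡5=f; r(17)→19·17+5≡16=q; d(3)→19·3+5≡10=k (all mod 26).

ylfqk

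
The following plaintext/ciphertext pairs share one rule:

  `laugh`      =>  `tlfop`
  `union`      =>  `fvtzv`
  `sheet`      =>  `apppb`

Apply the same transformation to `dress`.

lzpaa

The shift depends on letter class: consonant l→t is +8, but vowel a→l is +11. The rule splits by letter class: vowels +11, consonants +8.
On dress: d(cons)+8=l, r(cons)+8=z, e(vowel)+11=p, s(cons)+8=a, s(cons)+8=a.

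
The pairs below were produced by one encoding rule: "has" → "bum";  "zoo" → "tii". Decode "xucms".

Compare letters: h→b is +20, a→u is +20, s→m is +20 — a constant shift. This is a Caesar cipher with shift 20.
Decoding xucms: x−20=d, u−20=a, c−20=i, m−20=s, s−20=y.

daisy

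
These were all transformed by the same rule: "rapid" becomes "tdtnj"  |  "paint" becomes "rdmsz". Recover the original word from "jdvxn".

Letter i (0-indexed) is shifted by i+2, so successive shifts are 2, 3, 4, ….
Undoing it on jdvxn: j−2=h, d−3=a, v−4=r, x−5=s, n−6=h.

harsh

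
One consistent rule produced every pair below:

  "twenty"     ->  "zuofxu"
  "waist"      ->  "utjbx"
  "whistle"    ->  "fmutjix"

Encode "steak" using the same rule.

Two steps: reverse the string, then apply a Caesar shift of +1.
Applying it to steak: reverse → kaets; then shift: k+1=l, a+1=b, e+1=f, t+1=u, s+1=t.

lbfut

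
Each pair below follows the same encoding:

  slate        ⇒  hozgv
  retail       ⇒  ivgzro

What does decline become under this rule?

Each pair mirrors across the alphabet (s↔h, l↔o, a↔z): positions sum to 25. Letters are reflected about the middle of the alphabet (position → 25−position): Atbash.
Applying it to decline: d↔w, e↔v, c↔x, l↔o, i↔r, n↔m, e↔v.

wvxormv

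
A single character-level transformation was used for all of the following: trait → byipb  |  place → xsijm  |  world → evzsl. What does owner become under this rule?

wdvlz

Shifts by position in trait: pos 0: t→b (+8), pos 1: r→y (+7), pos 2: a→i (+8), pos 3: i→p (+7) — repeating every 2. It's a Vigenère-style cipher with numeric key [8,7]: position i shifts by key[i mod 2].
On owner: o+8=w, w+7=d, n+8=v, e+7=l, r+8=z.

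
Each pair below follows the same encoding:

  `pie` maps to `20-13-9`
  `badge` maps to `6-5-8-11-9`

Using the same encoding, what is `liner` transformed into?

16-13-18-9-22

p is letter #16 and maps to 20: an offset of 4. Letters become their 1-based position plus 4 (so a→5, b→6, …).
Applying it to liner: l=12→16, i=9→13, n=14→18, e=5→9, r=18→22.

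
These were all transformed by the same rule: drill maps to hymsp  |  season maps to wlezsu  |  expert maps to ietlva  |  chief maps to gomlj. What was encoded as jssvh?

Shifts by position in drill: pos 0: d→h (+4), pos 1: r→y (+7), pos 2: i→m (+4), pos 3: l→s (+7) — repeating every 2. A repeating key of period 2 is used — shifts +4, +7 over and over.
Decoding jssvh: j−4=f, s−7=l, s−4=o, v−7=o, h−4=d.

flood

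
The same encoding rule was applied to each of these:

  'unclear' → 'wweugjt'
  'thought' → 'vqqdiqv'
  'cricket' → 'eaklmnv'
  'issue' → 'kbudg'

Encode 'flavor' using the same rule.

Shifts by position in unclear: pos 0: u→w (+2), pos 1: n→w (+9), pos 2: c→e (+2), pos 3: l→u (+9) — repeating every 2. A repeating key of period 2 is used — shifts +2, +9 over and over.
Applying it to flavor: f+2=h, l+9=u, a+2=c, v+9=e, o+2=q, r+9=a.

huceqa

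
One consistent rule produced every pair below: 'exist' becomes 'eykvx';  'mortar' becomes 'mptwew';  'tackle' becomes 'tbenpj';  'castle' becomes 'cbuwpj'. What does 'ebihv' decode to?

eager

Each letter shifts forward by its position index (0, 1, 2, …) — the shift grows by one for each successive letter.
Reversing it on ebihv: e−0=e, b−1=a, i−2=g, h−3=e, v−4=r.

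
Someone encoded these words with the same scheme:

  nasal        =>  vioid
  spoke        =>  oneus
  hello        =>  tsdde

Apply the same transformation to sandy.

oivjq

n(13)→v(21) and a(0)→i(8) fit y≡9x+8 (mod 26); the inverse of 9 mod 26 is 3. Each letter's alphabet position (a=0..z=25) is mapped through 9·x+8 mod 26 — an affine cipher.
Applying it to sandy: s(18)→9·18+8≡14=o; a(0)→9·0+8≡8=i; n(13)→9·13+8≡21=v; d(3)→9·3+8≡9=j; y(24)→9·24+8≡16=q (all mod 26).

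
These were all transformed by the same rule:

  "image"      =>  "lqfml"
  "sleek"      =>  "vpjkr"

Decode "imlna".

In image: i→l is +3, m→q is +4, a→f is +5, g→m is +6 — the shift increases by 1 each position. Each letter shifts forward by (position + 3), i.e. 3, 4, 5, … — the shift grows by one for each successive letter.
Undoing it on imlna: i−3=f, m−4=i, l−5=g, n−6=h, a−7=t.

fight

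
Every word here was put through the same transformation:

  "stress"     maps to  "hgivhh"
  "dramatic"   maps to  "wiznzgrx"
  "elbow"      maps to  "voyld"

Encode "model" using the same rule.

nlwvo

Each pair mirrors across the alphabet (s↔h, t↔g, r↔i): positions sum to 25. Letters are reflected about the middle of the alphabet (position → 25−position): Atbash.
For model: m↔n, o↔l, d↔w, e↔v, l↔o.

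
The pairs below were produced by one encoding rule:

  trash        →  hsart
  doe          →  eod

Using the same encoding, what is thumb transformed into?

The word is simply reversed.
Applying it to thumb: reverse → bmuht.

bmuht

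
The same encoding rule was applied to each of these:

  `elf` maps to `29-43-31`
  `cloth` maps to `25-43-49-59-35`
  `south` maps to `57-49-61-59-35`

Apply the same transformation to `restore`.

e(#5)→29 and l(#12)→43: differences scale by 2, so n = 2·pos + 19. Each letter becomes 2×(its alphabet position, a=1..z=26) + 19.
On restore: r=18→55, e=5→29, s=19→57, t=20→59, o=15→49, r=18→55, e=5→29.

55-29-57-59-49-55-29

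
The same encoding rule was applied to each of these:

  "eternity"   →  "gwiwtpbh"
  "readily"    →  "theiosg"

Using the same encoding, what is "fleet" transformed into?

In eternity: e→g is +2, t→w is +3, e→i is +4, r→w is +5 — the shift increases by 1 each position. Letter i (0-indexed) is shifted by i+2, so successive shifts are 2, 3, 4, ….
For fleet: f+2=h, l+3=o, e+4=i, e+5=j, t+6=z.

hoijz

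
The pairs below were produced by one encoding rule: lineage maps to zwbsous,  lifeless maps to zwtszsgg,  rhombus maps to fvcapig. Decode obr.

Compare letters: l→z is +14, i→w is +14, n→b is +14 — a constant shift. Each letter is shifted forward by 14 in the alphabet (a Caesar shift of +14).
Undoing it on obr: o−14=a, b−14=n, r−14=d.

and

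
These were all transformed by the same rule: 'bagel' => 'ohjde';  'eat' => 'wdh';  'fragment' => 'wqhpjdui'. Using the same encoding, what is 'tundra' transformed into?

dugqxw

The output letters match the input read backwards, each shifted +3: bagel reversed is legab. The word is reversed, then every letter is shifted forward by 3.
Applying it to tundra: reverse → ardnut; then shift: a+3=d, r+3=u, d+3=g, n+3=q, u+3=x, t+3=w.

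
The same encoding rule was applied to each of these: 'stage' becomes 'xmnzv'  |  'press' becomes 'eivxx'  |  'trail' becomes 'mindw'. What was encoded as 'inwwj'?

rally

s(18)→x(23) and t(19)→m(12) fit y≡15x+13 (mod 26); the inverse of 15 mod 26 is 7. Treating letters as 0–25, the rule is x ↦ 15x + 13 (mod 26).
Undoing it on inwwj: i(8)→7·(8−13)≡17=r; n(13)→7·(13−13)≡0=a; w(22)→7·(22−13)≡11=l; w(22)→7·(22−13)≡11=l; j(9)→7·(9−13)≡24=y (all mod 26).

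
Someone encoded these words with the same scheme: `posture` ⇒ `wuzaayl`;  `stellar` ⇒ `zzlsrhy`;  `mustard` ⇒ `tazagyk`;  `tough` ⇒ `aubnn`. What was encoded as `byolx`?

usher

It's a Vigenère-style cipher with numeric key [7,6,7]: position i shifts by key[i mod 3].
Undoing it on byolx: b−7=u, y−6=s, o−7=h, l−7=e, x−6=r.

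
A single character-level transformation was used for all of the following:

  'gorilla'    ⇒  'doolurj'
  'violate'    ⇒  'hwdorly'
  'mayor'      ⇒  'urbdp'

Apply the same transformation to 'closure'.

The output letters match the input read backwards, each shifted +3: gorilla reversed is allirog. Two steps: reverse the string, then apply a Caesar shift of +3.
Applying it to closure: reverse → erusolc; then shift: e+3=h, r+3=u, u+3=x, s+3=v, o+3=r, l+3=o, c+3=f.

huxvrof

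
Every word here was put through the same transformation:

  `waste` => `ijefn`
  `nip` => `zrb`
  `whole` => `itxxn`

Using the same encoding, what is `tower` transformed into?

fxind

Vowels shift forward by 9 and consonants shift forward by 12.
Applying it to tower: t(cons)+12=f, o(vowel)+9=x, w(cons)+12=i, e(vowel)+9=n, r(cons)+12=d.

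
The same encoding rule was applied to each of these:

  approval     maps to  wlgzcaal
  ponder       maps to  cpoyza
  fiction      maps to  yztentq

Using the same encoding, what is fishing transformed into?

rytsdtq

The output letters match the input read backwards, each shifted +11: approval reversed is lavorppa. The word is reversed, then every letter is shifted forward by 11.
On fishing: reverse → gnihsif; then shift: g+11=r, n+11=y, i+11=t, h+11=s, s+11=d, i+11=t, f+11=q.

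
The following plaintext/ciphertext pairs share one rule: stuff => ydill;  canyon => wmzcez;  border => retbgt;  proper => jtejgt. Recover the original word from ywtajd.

This is an affine cipher: with a=0,…,z=25, each position x becomes (5x+12) mod 26.
Decoding ywtajd: y(24)→21·(24−12)≡18=s; w(22)→21·(22−12)≡2=c; t(19)→21·(19−12)≡17=r; a(0)→21·(0−12)≡8=i; j(9)→21·(9−12)≡15=p; d(3)→21·(3−12)≡19=t (all mod 26).

script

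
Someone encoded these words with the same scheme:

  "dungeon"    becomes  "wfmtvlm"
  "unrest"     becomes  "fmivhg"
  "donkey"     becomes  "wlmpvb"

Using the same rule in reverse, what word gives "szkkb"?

Each pair mirrors across the alphabet (d↔w, u↔f, n↔m): positions sum to 25. This is the alphabet-reversal cipher (Atbash): a becomes z, b becomes y, etc.
Undoing it on szkkb: s↔h, z↔a, k↔p, k↔p, b↔y.

happy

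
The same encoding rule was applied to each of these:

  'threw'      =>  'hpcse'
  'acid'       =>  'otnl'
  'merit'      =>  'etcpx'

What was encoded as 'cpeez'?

otter

The output letters match the input read backwards, each shifted +11: threw reversed is werht. Two steps: reverse the string, then apply a Caesar shift of +11.
Reversing it on cpeez: shift back: c−11=r, p−11=e, e−11=t, e−11=t, z−11=o → retto; then reverse → otter.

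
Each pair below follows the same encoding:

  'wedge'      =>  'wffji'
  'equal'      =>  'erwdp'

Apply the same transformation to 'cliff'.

cmkij

In wedge: w→w is +0, e→f is +1, d→f is +2, g→j is +3 — the shift increases by 1 each position. The shift increases by 1 at each position, starting from +0: 0, 1, 2, ….
On cliff: c+0=c, l+1=m, i+2=k, f+3=i, f+4=j.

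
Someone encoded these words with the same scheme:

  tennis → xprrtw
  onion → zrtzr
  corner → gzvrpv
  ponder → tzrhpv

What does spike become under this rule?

The shift depends on letter class: consonant t→x is +4, but vowel e→p is +11. Vowels shift forward by 11 and consonants shift forward by 4.
For spike: s(cons)+4=w, p(cons)+4=t, i(vowel)+11=t, k(cons)+4=o, e(vowel)+11=p.

wttop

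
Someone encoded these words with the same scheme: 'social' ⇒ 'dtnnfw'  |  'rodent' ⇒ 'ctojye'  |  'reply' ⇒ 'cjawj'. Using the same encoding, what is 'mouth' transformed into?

The shift depends on letter class: consonant s→d is +11, but vowel o→t is +5. The rule splits by letter class: vowels +5, consonants +11.
For mouth: m(cons)+11=x, o(vowel)+5=t, u(vowel)+5=z, t(cons)+11=e, h(cons)+11=s.

xtzes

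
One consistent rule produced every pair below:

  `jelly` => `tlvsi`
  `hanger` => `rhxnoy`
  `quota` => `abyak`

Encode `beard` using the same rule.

A repeating key of period 2 is used — shifts +10, +7 over and over.
Applying it to beard: b+10=l, e+7=l, a+10=k, r+7=y, d+10=n.

llkyn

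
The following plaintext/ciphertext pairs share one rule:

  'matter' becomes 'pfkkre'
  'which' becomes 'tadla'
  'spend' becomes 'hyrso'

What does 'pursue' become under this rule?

ynehnr

m(12)→p(15) and a(0)→f(5) fit y≡3x+5 (mod 26); the inverse of 3 mod 26 is 9. Each letter's alphabet position (a=0..z=25) is mapped through 3·x+5 mod 26 — an affine cipher.
On pursue: p(15)→3·15+5≡24=y; u(20)→3·20+5≡13=n; r(17)→3·17+5≡4=e; s(18)→3·18+5≡7=h; u(20)→3·20+5≡13=n; e(4)→3·4+5≡17=r (all mod 26).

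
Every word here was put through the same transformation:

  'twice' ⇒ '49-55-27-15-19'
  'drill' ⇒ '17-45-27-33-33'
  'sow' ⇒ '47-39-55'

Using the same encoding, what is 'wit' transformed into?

Each letter becomes 2×(its alphabet position, a=1..z=26) + 9.
On wit: w=23→55, i=9→27, t=20→49.

55-27-49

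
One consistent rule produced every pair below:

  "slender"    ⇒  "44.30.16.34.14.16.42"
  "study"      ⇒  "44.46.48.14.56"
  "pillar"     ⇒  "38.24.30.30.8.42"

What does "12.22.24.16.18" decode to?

chief

s(#19)→44 and l(#12)→30: differences scale by 2, so n = 2·pos + 6. With a=1..z=26, the number is 2·pos + 6.
Reversing it on 12.22.24.16.18: 12→(12−6)÷2=3=c, 22→(22−6)÷2=8=h, 24→(24−6)÷2=9=i, 16→(16−6)÷2=5=e, 18→(18−6)÷2=6=f.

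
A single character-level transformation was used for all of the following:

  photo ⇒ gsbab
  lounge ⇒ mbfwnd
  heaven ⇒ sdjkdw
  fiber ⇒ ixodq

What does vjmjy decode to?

salad

p(15)→g(6) and h(7)→s(18) fit y≡5x+9 (mod 26); the inverse of 5 mod 26 is 21. Treating letters as 0–25, the rule is x ↦ 5x + 9 (mod 26).
Decoding vjmjy: v(21)→21·(21−9)≡18=s; j(9)→21·(9−9)≡0=a; m(12)→21·(12−9)≡11=l; j(9)→21·(9−9)≡0=a; y(24)→21·(24−9)≡3=d (all mod 26).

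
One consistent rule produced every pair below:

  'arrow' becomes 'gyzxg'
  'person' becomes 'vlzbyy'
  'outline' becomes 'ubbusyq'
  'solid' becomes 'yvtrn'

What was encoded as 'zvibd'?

The shift increases by 1 at each position, starting from +6: 6, 7, 8, ….
Undoing it on zvibd: z−6=t, v−7=o, i−8=a, b−9=s, d−10=t.

toast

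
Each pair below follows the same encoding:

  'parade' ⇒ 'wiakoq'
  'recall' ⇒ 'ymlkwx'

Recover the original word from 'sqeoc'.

liver

In parade: p→w is +7, a→i is +8, r→a is +9, a→k is +10 — the shift increases by 1 each position. Each letter shifts forward by (position + 7), i.e. 7, 8, 9, … — the shift grows by one for each successive letter.
Reversing it on sqeoc: s−7=l, q−8=i, e−9=v, o−10=e, c−11=r.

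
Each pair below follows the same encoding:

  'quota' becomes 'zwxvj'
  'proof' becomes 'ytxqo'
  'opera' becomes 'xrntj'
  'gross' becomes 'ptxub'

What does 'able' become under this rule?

A repeating key of period 2 is used — shifts +9, +2 over and over.
For able: a+9=j, b+2=d, l+9=u, e+2=g.

jdug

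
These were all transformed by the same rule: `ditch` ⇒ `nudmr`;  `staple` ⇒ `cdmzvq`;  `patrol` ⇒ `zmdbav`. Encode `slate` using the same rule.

cvmdq

The shift depends on letter class: consonant d→n is +10, but vowel i→u is +12. Two shifts are in play — +12 for a/e/i/o/u, +10 for every other letter.
On slate: s(cons)+10=c, l(cons)+10=v, a(vowel)+12=m, t(cons)+10=d, e(vowel)+12=q.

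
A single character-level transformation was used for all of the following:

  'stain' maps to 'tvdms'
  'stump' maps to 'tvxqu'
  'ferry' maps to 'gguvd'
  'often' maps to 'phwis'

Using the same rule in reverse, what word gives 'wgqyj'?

venue

In stain: s→t is +1, t→v is +2, a→d is +3, i→m is +4 — the shift increases by 1 each position. Each letter shifts forward by (position + 1), i.e. 1, 2, 3, … — the shift grows by one for each successive letter.
Reversing it on wgqyj: w−1=v, g−2=e, q−3=n, y−4=u, j−5=e.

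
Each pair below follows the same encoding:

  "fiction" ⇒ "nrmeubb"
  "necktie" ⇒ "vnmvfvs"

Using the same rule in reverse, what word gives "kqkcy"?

charm

In fiction: f→n is +8, i→r is +9, c→m is +10, t→e is +11 — the shift increases by 1 each position. Letter i (0-indexed) is shifted by i+8, so successive shifts are 8, 9, 10, ….
Decoding kqkcy: k−8=c, q−9=h, k−10=a, c−11=r, y−12=m.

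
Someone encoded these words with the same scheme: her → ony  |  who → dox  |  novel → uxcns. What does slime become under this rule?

zsrtn

The shift depends on letter class: consonant h→o is +7, but vowel e→n is +9. Two shifts are in play — +9 for a/e/i/o/u, +7 for every other letter.
For slime: s(cons)+7=z, l(cons)+7=s, i(vowel)+9=r, m(cons)+7=t, e(vowel)+9=n.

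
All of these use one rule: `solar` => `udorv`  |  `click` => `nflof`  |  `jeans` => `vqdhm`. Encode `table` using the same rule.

The output letters match the input read backwards, each shifted +3: solar reversed is ralos. The word is reversed, then every letter is shifted forward by 3.
On table: reverse → elbat; then shift: e+3=h, l+3=o, b+3=e, a+3=d, t+3=w.

hoedw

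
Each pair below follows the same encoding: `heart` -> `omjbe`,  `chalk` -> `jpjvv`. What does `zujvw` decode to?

In heart: h→o is +7, e→m is +8, a→j is +9, r→b is +10 — the shift increases by 1 each position. Each letter shifts forward by (position + 7), i.e. 7, 8, 9, … — the shift grows by one for each successive letter.
Decoding zujvw: z−7=s, u−8=m, j−9=a, v−10=l, w−11=l.

small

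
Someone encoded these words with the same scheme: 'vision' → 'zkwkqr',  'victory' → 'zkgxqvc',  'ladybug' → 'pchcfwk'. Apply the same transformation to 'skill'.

wokpp

The shift depends on letter class: consonant v→z is +4, but vowel i→k is +2. Two shifts are in play — +2 for a/e/i/o/u, +4 for every other letter.
Applying it to skill: s(cons)+4=w, k(cons)+4=o, i(vowel)+2=k, l(cons)+4=p, l(cons)+4=p.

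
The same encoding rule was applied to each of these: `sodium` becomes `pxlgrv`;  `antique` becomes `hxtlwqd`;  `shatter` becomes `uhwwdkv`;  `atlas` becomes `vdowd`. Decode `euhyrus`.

proverb

The output letters match the input read backwards, each shifted +3: sodium reversed is muidos. The word is reversed, then every letter is shifted forward by 3.
Reversing it on euhyrus: shift back: e−3=b, u−3=r, h−3=e, y−3=v, r−3=o, u−3=r, s−3=p → brevorp; then reverse → proverb.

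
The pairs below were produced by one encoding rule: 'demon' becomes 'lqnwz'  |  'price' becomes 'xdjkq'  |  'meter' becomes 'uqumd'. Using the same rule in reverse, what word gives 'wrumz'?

often

It's a Vigenère-style cipher with numeric key [8,12,1]: position i shifts by key[i mod 3].
Reversing it on wrumz: w−8=o, r−12=f, u−1=t, m−8=e, z−12=n.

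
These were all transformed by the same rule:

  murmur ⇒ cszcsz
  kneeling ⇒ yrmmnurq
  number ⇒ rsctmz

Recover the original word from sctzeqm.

umbrage

m(12)→c(2) and u(20)→s(18) fit y≡15x+4 (mod 26); the inverse of 15 mod 26 is 7. Each letter's alphabet position (a=0..z=25) is mapped through 15·x+4 mod 26 — an affine cipher.
Reversing it on sctzeqm: s(18)→7·(18−4)≡20=u; c(2)→7·(2−4)≡12=m; t(19)→7·(19−4)≡1=b; z(25)→7·(25−4)≡17=r; e(4)→7·(4−4)≡0=a; q(16)→7·(16−4)≡6=g; m(12)→7·(12−4)≡4=e (all mod 26).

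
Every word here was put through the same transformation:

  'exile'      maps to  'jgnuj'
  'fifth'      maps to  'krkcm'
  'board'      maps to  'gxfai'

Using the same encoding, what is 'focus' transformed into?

kxhdx

It's a Vigenère-style cipher with numeric key [5,9]: position i shifts by key[i mod 2].
Applying it to focus: f+5=k, o+9=x, c+5=h, u+9=d, s+5=x.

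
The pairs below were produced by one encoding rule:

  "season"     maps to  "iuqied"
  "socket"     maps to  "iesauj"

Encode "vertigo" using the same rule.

Compare letters: s→i is +16, e→u is +16, a→q is +16 — a constant shift. It's a constant shift of +16 (ROT16).
On vertigo: v+16=l, e+16=u, r+16=h, t+16=j, i+16=y, g+16=w, o+16=e.

luhjywe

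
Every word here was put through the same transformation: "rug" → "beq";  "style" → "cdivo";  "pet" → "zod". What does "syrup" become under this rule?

cibez

Each letter is shifted forward by 10 in the alphabet (a Caesar shift of +10).
On syrup: s+10=c, y+10=i, r+10=b, u+10=e, p+10=z.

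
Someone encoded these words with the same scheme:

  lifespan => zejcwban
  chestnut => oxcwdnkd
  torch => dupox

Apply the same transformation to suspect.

l(11)→z(25) and i(8)→e(4) fit y≡7x+0 (mod 26); the inverse of 7 mod 26 is 15. This is an affine cipher: with a=0,…,z=25, each position x becomes (7x+0) mod 26.
For suspect: s(18)→7·18+0≡22=w; u(20)→7·20+0≡10=k; s(18)→7·18+0≡22=w; p(15)→7·15+0≡1=b; e(4)→7·4+0≡2=c; c(2)→7·2+0≡14=o; t(19)→7·19+0≡3=d (all mod 26).

wkwbcod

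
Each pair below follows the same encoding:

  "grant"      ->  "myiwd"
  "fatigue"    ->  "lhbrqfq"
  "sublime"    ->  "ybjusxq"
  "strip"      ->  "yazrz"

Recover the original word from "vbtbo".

pulse

In grant: g→m is +6, r→y is +7, a→i is +8, n→w is +9 — the shift increases by 1 each position. The shift increases by 1 at each position, starting from +6: 6, 7, 8, ….
Reversing it on vbtbo: v−6=p, b−7=u, t−8=l, b−9=s, o−10=e.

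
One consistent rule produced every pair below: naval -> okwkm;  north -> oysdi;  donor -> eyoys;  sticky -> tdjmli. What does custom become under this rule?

detdpw

Shifts by position in naval: pos 0: n→o (+1), pos 1: a→k (+10), pos 2: v→w (+1), pos 3: a→k (+10) — repeating every 2. It's a Vigenère-style cipher with numeric key [1,10]: position i shifts by key[i mod 2].
Applying it to custom: c+1=d, u+10=e, s+1=t, t+10=d, o+1=p, m+10=w.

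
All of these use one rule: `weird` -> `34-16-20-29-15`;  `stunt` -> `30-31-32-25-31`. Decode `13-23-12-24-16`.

The number is (letter's place in the alphabet, a=1) + 11.
Decoding 13-23-12-24-16: 13→(13−11)÷1=2=b, 23→(23−11)÷1=12=l, 12→(12−11)÷1=1=a, 24→(24−11)÷1=13=m, 16→(16−11)÷1=5=e.

blame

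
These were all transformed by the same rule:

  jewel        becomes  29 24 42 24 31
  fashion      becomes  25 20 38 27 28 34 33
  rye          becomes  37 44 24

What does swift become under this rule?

j is letter #10 and maps to 29: an offset of 19. Each letter is replaced by its alphabet position (a=1..z=26) + 19.
Applying it to swift: s=19→38, w=23→42, i=9→28, f=6→25, t=20→39.

38 42 28 25 39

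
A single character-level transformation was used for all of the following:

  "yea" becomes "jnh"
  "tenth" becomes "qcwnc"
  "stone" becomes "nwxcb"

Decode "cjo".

The word is reversed, then every letter is shifted forward by 9.
Undoing it on cjo: shift back: c−9=t, j−9=a, o−9=f → taf; then reverse → fat.

fat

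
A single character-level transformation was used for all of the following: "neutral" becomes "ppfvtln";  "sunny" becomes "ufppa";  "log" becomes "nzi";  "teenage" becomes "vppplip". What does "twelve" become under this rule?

Two shifts are in play — +11 for a/e/i/o/u, +2 for every other letter.
Applying it to twelve: t(cons)+2=v, w(cons)+2=y, e(vowel)+11=p, l(cons)+2=n, v(cons)+2=x, e(vowel)+11=p.

vypnxp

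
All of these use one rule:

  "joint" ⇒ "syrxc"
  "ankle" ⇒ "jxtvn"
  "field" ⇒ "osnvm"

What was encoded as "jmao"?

acre

Shifts by position in joint: pos 0: j→s (+9), pos 1: o→y (+10), pos 2: i→r (+9), pos 3: n→x (+10) — repeating every 2. It's a Vigenère-style cipher with numeric key [9,10]: position i shifts by key[i mod 2].
Undoing it on jmao: j−9=a, m−10=c, a−9=r, o−10=e.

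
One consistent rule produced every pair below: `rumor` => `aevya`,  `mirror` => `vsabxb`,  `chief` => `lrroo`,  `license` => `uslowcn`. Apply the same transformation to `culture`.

Shifts by position in rumor: pos 0: r→a (+9), pos 1: u→e (+10), pos 2: m→v (+9), pos 3: o→y (+10) — repeating every 2. A repeating key of period 2 is used — shifts +9, +10 over and over.
For culture: c+9=l, u+10=e, l+9=u, t+10=d, u+9=d, r+10=b, e+9=n.

leuddbn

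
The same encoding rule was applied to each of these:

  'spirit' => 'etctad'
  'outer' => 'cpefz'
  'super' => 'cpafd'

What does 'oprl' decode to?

The word is reversed, then every letter is shifted forward by 11.
Reversing it on oprl: shift back: o−11=d, p−11=e, r−11=g, l−11=a → dega; then reverse → aged.

aged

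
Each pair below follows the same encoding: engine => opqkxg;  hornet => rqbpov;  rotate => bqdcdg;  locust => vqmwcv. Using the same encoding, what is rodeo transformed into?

A repeating key of period 2 is used — shifts +10, +2 over and over.
Applying it to rodeo: r+10=b, o+2=q, d+10=n, e+2=g, o+10=y.

bqngy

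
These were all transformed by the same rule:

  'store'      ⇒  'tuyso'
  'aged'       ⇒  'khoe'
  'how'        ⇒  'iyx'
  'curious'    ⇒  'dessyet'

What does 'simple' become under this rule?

Vowels shift forward by 10 and consonants shift forward by 1.
Applying it to simple: s(cons)+1=t, i(vowel)+10=s, m(cons)+1=n, p(cons)+1=q, l(cons)+1=m, e(vowel)+10=o.

tsnqmo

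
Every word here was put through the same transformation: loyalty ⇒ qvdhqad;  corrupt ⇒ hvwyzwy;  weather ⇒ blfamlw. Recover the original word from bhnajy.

waiter

Shifts by position in loyalty: pos 0: l→q (+5), pos 1: o→v (+7), pos 2: y→d (+5), pos 3: a→h (+7) — repeating every 2. It's a Vigenère-style cipher with numeric key [5,7]: position i shifts by key[i mod 2].
Decoding bhnajy: b−5=w, h−7=a, n−5=i, a−7=t, j−5=e, y−7=r.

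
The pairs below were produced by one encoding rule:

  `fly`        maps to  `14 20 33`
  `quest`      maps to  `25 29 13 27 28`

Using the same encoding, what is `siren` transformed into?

The number is (letter's place in the alphabet, a=1) + 8.
On siren: s=19→27, i=9→17, r=18→26, e=5→13, n=14→22.

27 17 26 13 22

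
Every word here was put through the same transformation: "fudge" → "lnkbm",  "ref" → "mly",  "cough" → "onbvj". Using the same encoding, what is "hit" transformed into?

The output letters match the input read backwards, each shifted +7: fudge reversed is egduf. Two steps: reverse the string, then apply a Caesar shift of +7.
On hit: reverse → tih; then shift: t+7=a, i+7=p, h+7=o.

apo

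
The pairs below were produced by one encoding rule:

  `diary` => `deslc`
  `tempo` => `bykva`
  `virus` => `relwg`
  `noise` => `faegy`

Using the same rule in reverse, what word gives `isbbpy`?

cattle

d(3)→d(3) and i(8)→e(4) fit y≡21x+18 (mod 26); the inverse of 21 mod 26 is 5. Each letter's alphabet position (a=0..z=25) is mapped through 21·x+18 mod 26 — an affine cipher.
Reversing it on isbbpy: i(8)→5·(8−18)≡2=c; s(18)→5·(18−18)≡0=a; b(1)→5·(1−18)≡19=t; b(1)→5·(1−18)≡19=t; p(15)→5·(15−18)≡11=l; y(24)→5·(24−18)≡4=e (all mod 26).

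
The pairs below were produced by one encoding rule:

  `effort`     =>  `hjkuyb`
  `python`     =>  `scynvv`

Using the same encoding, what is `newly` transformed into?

In effort: e→h is +3, f→j is +4, f→k is +5, o→u is +6 — the shift increases by 1 each position. Letter i (0-indexed) is shifted by i+3, so successive shifts are 3, 4, 5, ….
On newly: n+3=q, e+4=i, w+5=b, l+6=r, y+7=f.

qibrf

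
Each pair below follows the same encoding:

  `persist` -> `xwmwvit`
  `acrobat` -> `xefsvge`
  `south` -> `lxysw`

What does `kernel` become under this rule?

The output letters match the input read backwards, each shifted +4: persist reversed is tsisrep. Read the word backwards and shift each letter +4.
For kernel: reverse → lenrek; then shift: l+4=p, e+4=i, n+4=r, r+4=v, e+4=i, k+4=o.

pirvio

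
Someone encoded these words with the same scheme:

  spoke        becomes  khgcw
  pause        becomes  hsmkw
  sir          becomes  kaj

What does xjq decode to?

Compare letters: s→k is +18, p→h is +18, o→g is +18 — a constant shift. Every letter moves 18 places later in the alphabet, wrapping around z→a.
Decoding xjq: x−18=f, j−18=r, q−18=y.

fry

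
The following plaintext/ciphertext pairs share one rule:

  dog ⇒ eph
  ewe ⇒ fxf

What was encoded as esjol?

Compare letters: d→e is +1, o→p is +1, g→h is +1 — a constant shift. It's a constant shift of +1 (ROT1).
Reversing it on esjol: e−1=d, s−1=r, j−1=i, o−1=n, l−1=k.

drink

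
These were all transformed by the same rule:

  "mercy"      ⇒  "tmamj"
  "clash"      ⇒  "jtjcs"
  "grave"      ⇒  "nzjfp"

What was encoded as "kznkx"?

Letter i (0-indexed) is shifted by i+7, so successive shifts are 7, 8, 9, ….
Undoing it on kznkx: k−7=d, z−8=r, n−9=e, k−10=a, x−11=m.

dream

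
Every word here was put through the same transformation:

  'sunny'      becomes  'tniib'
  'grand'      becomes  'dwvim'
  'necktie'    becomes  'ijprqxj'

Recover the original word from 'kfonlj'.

This is an affine cipher: with a=0,…,z=25, each position x becomes (23x+21) mod 26.
Decoding kfonlj: k(10)→17·(10−21)≡21=v; f(5)→17·(5−21)≡14=o; o(14)→17·(14−21)≡11=l; n(13)→17·(13−21)≡20=u; l(11)→17·(11−21)≡12=m; j(9)→17·(9−21)≡4=e (all mod 26).

volume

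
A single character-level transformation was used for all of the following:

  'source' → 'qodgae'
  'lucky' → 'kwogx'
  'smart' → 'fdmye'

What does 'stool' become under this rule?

The word is reversed, then every letter is shifted forward by 12.
For stool: reverse → loots; then shift: l+12=x, o+12=a, o+12=a, t+12=f, s+12=e.

xaafe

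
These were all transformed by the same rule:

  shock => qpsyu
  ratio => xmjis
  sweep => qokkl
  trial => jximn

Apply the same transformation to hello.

s(18)→q(16) and h(7)→p(15) fit y≡19x+12 (mod 26); the inverse of 19 mod 26 is 11. Treating letters as 0–25, the rule is x ↦ 19x + 12 (mod 26).
Applying it to hello: h(7)→19·7+12≡15=p; e(4)→19·4+12≡10=k; l(11)→19·11+12≡13=n; l(11)→19·11+12≡13=n; o(14)→19·14+12≡18=s (all mod 26).

pknns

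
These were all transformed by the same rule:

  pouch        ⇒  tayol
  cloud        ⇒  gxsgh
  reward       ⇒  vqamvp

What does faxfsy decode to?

bottom

Shifts by position in pouch: pos 0: p→t (+4), pos 1: o→a (+12), pos 2: u→y (+4), pos 3: c→o (+12) — repeating every 2. It's a Vigenère-style cipher with numeric key [4,12]: position i shifts by key[i mod 2].
Reversing it on faxfsy: f−4=b, a−12=o, x−4=t, f−12=t, s−4=o, y−12=m.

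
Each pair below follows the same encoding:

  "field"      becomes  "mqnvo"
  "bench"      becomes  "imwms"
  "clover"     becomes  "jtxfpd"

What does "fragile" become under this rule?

mzjqtxr

In field: f→m is +7, i→q is +8, e→n is +9, l→v is +10 — the shift increases by 1 each position. Each letter shifts forward by (position + 7), i.e. 7, 8, 9, … — the shift grows by one for each successive letter.
On fragile: f+7=m, r+8=z, a+9=j, g+10=q, i+11=t, l+12=x, e+13=r.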